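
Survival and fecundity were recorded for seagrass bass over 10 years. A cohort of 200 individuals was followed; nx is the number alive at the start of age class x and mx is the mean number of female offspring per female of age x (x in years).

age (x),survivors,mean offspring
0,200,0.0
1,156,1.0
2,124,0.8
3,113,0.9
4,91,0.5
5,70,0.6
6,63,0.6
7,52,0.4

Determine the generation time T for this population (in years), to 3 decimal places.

2.831

lx = nx/n0 = nx/200: 1, 0.78, 0.62, 0.565, 0.455, 0.35, 0.315, 0.26
lx·mx: 0, 0.78, 0.496, 0.5085, 0.2275, 0.21, 0.189, 0.104 → R0 = 2.515
x·lx·mx: 0, 0.78, 0.992, 1.5255, 0.91, 1.05, 1.134, 0.728 → Σ = 7.1195
T = 7.1195 / 2.515 = 2.830815… → 2.831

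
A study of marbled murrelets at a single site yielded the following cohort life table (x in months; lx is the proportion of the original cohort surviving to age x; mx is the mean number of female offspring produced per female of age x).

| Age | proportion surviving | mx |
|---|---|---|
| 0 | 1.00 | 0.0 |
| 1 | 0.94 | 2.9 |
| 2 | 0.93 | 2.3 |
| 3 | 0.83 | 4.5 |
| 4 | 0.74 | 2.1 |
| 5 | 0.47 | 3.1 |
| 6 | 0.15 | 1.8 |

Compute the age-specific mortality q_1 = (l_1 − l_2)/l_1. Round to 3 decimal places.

0.011

q_1 = (l_1 − l_2) / l_1 = (0.94 − 0.93) / 0.94
     = 0.01 / 0.94 = 0.010638… → 0.011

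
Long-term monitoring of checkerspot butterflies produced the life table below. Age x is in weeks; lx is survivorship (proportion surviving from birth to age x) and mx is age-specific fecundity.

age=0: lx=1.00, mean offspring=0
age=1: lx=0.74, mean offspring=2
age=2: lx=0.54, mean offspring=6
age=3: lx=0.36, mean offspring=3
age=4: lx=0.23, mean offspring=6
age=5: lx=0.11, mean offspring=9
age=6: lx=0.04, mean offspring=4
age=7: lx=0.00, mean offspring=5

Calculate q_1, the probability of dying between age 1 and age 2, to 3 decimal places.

0.270

q_1 = (l_1 − l_2) / l_1 = (0.74 − 0.54) / 0.74
     = 0.2 / 0.74 = 0.27027… → 0.270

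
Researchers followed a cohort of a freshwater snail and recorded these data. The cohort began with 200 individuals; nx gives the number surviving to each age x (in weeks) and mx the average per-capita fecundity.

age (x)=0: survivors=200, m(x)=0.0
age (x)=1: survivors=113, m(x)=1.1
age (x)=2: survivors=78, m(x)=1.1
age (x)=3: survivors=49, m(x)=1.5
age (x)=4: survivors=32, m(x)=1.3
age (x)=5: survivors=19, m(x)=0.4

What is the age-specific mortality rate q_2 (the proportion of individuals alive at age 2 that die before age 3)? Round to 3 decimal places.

lx = nx/n0 = nx/200: 1, 0.565, 0.39, 0.245, 0.16, 0.095
q_2 = (l_2 − l_3) / l_2 = (0.39 − 0.245) / 0.39
     = 0.145 / 0.39 = 0.371795… → 0.372

0.372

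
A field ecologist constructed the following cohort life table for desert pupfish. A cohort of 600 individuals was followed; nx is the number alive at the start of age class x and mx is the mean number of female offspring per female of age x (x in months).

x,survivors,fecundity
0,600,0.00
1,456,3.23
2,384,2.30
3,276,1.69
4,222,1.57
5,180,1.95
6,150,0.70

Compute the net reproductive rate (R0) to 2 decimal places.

6.05

lx = nx/n0 = nx/600: 1, 0.76, 0.64, 0.46, 0.37, 0.3, 0.25
lx·mx by age: 0, 2.4548, 1.472, 0.7774, 0.5809, 0.585, 0.175
R0 = Σ lx·mx = 6.0451 → 6.05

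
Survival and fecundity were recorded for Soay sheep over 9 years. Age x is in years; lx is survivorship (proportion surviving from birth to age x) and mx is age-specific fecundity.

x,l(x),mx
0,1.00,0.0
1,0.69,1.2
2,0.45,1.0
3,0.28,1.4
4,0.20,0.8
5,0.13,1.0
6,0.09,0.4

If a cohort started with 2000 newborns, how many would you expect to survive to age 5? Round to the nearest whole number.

260

Expected survivors = N0 · l_5 = 2000 × 0.13 = 260 → 260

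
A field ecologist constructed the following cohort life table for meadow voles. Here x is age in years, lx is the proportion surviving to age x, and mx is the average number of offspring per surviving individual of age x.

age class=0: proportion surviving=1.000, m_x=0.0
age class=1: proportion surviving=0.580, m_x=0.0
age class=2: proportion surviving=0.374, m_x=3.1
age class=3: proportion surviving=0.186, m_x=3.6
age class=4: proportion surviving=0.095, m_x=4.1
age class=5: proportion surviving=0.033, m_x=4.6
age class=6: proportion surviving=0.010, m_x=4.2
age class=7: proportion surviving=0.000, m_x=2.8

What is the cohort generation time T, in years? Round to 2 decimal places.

2.86

lx·mx: 0, 0, 1.1594, 0.6696, 0.3895, 0.1518, 0.042, 0 → R0 = 2.4123
x·lx·mx: 0, 0, 2.3188, 2.0088, 1.558, 0.759, 0.252, 0 → Σ = 6.8966
T = 6.8966 / 2.4123 = 2.858931… → 2.86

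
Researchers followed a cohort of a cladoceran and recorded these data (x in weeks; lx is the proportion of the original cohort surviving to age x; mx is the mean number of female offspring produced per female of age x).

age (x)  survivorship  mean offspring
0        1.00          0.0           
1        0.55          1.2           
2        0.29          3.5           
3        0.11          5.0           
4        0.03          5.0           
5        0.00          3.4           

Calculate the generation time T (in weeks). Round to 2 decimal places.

lx·mx: 0, 0.66, 1.015, 0.55, 0.15, 0 → R0 = 2.375
x·lx·mx: 0, 0.66, 2.03, 1.65, 0.6, 0 → Σ = 4.94
T = 4.94 / 2.375 = 2.08 → 2.08

2.08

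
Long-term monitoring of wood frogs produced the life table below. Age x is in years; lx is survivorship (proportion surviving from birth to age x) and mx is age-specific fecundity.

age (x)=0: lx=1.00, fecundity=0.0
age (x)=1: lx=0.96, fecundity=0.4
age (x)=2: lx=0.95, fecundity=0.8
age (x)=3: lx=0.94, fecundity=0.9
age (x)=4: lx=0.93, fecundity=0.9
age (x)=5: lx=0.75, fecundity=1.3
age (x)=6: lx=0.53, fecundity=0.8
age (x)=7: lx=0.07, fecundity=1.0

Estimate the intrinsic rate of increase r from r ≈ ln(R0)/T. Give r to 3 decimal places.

0.399

R0 = Σ lx·mx = 0 + 0.384 + 0.76 + 0.846 + 0.837 + 0.975 + 0.424 + 0.07 = 4.296
Σ x·lx·mx = 15.699; T = 15.699/4.296 = 3.65433…
r ≈ ln(R0)/T = ln(4.296)/3.65433… = 0.39889… → 0.399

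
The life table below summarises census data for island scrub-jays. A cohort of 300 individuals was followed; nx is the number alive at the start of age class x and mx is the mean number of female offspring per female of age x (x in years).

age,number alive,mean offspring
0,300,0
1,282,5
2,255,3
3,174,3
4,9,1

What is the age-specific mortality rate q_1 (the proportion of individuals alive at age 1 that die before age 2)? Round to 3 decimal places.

0.096

lx = nx/n0 = nx/300: 1, 0.94, 0.85, 0.58, 0.03
q_1 = (l_1 − l_2) / l_1 = (0.94 − 0.85) / 0.94
     = 0.09 / 0.94 = 0.095745… → 0.096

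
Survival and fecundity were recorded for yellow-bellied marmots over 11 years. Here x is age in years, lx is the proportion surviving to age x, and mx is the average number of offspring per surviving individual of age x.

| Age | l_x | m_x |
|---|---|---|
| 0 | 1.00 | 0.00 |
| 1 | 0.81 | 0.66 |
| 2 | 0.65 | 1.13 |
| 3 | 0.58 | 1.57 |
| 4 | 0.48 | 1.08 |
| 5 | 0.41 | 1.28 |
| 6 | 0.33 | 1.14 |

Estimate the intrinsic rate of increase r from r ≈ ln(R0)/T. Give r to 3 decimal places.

R0 = Σ lx·mx = 0 + 0.5346 + 0.7345 + 0.9106 + 0.5184 + 0.5248 + 0.3762 = 3.5991
Σ x·lx·mx = 11.6902; T = 11.6902/3.5991 = 3.24809…
r ≈ ln(R0)/T = ln(3.5991)/3.24809… = 0.39429… → 0.394

0.394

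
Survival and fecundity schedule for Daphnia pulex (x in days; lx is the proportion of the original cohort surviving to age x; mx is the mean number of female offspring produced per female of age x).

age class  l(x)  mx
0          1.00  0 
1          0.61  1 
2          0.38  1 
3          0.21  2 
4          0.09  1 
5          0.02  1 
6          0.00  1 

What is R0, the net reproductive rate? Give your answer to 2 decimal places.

1.52

lx·mx by age: 0, 0.61, 0.38, 0.42, 0.09, 0.02, 0
R0 = Σ lx·mx = 1.52 → 1.52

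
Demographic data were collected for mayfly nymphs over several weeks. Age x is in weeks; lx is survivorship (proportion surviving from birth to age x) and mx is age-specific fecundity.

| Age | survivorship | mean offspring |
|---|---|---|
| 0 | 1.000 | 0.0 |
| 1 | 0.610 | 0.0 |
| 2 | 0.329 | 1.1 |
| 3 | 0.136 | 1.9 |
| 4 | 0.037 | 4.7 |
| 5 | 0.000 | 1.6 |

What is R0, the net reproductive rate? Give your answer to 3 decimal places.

0.794

lx·mx by age: 0, 0, 0.3619, 0.2584, 0.1739, 0
R0 = Σ lx·mx = 0.7942 → 0.794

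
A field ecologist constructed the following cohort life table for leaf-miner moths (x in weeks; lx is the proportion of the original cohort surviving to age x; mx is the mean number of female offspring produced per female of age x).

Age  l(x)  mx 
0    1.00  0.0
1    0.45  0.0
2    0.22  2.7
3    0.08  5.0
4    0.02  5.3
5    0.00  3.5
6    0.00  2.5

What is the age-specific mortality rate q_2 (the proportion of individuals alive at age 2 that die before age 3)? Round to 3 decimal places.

0.636

q_2 = (l_2 − l_3) / l_2 = (0.22 − 0.08) / 0.22
     = 0.14 / 0.22 = 0.636364… → 0.636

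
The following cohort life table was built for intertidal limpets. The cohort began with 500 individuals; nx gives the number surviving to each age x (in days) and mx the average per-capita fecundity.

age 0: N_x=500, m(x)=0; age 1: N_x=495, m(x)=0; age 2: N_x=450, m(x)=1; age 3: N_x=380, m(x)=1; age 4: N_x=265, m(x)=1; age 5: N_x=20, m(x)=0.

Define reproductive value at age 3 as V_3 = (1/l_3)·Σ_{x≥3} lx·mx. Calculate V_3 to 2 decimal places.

1.70

lx = nx/n0 = nx/500: 1, 0.99, 0.9, 0.76, 0.53, 0.04
lx·mx for x ≥ 3: 0.76, 0.53, 0 → sum = 1.29
V_3 = 1.29 / l_3 = 1.29 / 0.76 = 1.697368… → 1.70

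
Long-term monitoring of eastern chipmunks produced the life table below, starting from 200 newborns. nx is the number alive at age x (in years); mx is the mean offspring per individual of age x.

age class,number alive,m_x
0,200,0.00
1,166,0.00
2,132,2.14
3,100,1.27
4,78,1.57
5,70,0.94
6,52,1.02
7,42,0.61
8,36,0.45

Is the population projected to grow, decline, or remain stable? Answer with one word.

growing

lx = nx/n0 = nx/200: 1, 0.83, 0.66, 0.5, 0.39, 0.35, 0.26, 0.21, 0.18
R0 = Σ lx·mx = 0 + 0 + 1.4124 + 0.635 + 0.6123 + 0.329 + 0.2652 + 0.1281 + 0.081 = 3.463
R0 > 1, so the population is growing.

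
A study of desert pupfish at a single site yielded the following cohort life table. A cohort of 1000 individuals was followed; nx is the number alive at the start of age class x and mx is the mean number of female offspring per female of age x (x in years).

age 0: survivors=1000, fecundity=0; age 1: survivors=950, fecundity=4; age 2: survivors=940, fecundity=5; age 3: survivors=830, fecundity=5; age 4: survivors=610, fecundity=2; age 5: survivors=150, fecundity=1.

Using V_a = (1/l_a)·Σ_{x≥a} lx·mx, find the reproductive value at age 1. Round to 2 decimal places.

14.76

lx = nx/n0 = nx/1000: 1, 0.95, 0.94, 0.83, 0.61, 0.15
lx·mx for x ≥ 1: 3.8, 4.7, 4.15, 1.22, 0.15 → sum = 14.02
V_1 = 14.02 / l_1 = 14.02 / 0.95 = 14.757895… → 14.76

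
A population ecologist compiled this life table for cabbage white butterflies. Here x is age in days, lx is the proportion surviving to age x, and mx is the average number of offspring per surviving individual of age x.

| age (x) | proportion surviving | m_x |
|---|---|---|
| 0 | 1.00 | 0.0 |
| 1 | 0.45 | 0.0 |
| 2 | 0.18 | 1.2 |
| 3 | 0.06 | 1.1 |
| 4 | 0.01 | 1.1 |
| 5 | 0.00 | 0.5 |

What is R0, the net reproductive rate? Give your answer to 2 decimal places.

lx·mx by age: 0, 0, 0.216, 0.066, 0.011, 0
R0 = Σ lx·mx = 0.293 → 0.29

0.29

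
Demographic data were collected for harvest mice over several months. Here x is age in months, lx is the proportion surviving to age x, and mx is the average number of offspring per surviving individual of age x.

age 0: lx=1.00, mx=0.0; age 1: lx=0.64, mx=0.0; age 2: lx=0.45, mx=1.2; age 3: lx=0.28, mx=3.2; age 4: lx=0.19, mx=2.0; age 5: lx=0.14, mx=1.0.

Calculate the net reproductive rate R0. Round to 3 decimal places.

lx·mx by age: 0, 0, 0.54, 0.896, 0.38, 0.14
R0 = Σ lx·mx = 1.956 → 1.956

1.956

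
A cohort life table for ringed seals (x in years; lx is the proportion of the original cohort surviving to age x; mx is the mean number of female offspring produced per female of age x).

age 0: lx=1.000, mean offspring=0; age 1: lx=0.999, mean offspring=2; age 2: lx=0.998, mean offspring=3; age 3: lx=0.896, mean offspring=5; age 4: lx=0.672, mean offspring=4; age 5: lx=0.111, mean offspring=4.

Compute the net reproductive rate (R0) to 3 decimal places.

lx·mx by age: 0, 1.998, 2.994, 4.48, 2.688, 0.444
R0 = Σ lx·mx = 12.604 → 12.604

12.604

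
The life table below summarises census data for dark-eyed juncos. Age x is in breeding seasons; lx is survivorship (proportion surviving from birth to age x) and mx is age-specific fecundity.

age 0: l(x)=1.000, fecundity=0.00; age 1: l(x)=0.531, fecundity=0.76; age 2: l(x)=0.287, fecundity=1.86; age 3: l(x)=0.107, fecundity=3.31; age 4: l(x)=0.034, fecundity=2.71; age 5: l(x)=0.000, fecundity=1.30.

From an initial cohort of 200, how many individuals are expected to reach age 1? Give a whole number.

106

Expected survivors = N0 · l_1 = 200 × 0.531 = 106.2 → 106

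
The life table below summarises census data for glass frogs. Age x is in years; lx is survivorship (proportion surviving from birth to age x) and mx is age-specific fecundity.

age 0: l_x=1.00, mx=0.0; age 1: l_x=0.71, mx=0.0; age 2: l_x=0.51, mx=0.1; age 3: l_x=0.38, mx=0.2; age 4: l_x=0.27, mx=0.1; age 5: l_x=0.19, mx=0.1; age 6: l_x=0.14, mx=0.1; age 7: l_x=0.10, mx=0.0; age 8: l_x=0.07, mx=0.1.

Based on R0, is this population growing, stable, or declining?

R0 = Σ lx·mx = 0 + 0 + 0.051 + 0.076 + 0.027 + 0.019 + 0.014 + 0 + 0.007 = 0.194
R0 < 1, so the population is declining.

declining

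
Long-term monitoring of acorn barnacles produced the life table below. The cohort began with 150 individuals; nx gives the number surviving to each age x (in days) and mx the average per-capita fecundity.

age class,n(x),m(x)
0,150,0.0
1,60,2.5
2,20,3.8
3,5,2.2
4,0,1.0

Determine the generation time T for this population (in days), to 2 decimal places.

1.41

lx = nx/n0 = nx/150: 1, 0.4, 0.13333…, 0.03333…, 0
lx·mx: 0, 1, 0.506667…, 0.073333…, 0 → R0 = 1.58…
x·lx·mx: 0, 1, 1.013333…, 0.22…, 0 → Σ = 2.233333…
T = 2.233333… / 1.58… = 1.413502… → 1.41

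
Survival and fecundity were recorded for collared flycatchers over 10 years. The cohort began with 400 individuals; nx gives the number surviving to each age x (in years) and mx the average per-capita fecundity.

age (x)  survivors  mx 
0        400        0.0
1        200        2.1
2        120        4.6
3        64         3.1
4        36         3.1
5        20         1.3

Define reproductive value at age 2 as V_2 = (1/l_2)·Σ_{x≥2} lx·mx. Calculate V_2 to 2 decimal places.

7.40

lx = nx/n0 = nx/400: 1, 0.5, 0.3, 0.16, 0.09, 0.05
lx·mx for x ≥ 2: 1.38, 0.496, 0.279, 0.065 → sum = 2.22
V_2 = 2.22 / l_2 = 2.22 / 0.3 = 7.4 → 7.40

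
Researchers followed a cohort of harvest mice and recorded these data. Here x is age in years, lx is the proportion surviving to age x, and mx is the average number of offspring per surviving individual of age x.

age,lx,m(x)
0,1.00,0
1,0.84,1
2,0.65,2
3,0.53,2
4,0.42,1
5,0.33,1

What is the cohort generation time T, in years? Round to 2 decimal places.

2.52

lx·mx: 0, 0.84, 1.3, 1.06, 0.42, 0.33 → R0 = 3.95
x·lx·mx: 0, 0.84, 2.6, 3.18, 1.68, 1.65 → Σ = 9.95
T = 9.95 / 3.95 = 2.518987… → 2.52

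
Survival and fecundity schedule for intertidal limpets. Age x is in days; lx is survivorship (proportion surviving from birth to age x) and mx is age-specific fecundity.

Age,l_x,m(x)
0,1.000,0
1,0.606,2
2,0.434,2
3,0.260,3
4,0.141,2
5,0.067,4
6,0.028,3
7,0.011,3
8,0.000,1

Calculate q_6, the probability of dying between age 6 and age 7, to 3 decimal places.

q_6 = (l_6 − l_7) / l_6 = (0.028 − 0.011) / 0.028
     = 0.017 / 0.028 = 0.607143… → 0.607

0.607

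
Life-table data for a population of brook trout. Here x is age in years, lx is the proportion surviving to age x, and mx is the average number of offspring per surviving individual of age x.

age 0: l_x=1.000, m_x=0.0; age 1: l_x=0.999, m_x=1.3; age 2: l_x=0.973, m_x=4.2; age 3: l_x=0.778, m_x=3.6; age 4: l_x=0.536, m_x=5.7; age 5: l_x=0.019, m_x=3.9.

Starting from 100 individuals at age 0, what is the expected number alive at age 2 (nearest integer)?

Expected survivors = N0 · l_2 = 100 × 0.973 = 97.3 → 97

97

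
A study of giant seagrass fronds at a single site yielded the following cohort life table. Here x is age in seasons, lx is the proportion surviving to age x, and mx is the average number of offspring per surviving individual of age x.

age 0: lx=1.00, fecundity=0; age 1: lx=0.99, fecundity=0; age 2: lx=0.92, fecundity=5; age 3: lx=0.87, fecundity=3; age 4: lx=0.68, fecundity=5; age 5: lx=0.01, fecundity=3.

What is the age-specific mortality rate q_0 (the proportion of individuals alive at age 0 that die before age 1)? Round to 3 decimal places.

0.010

q_0 = (l_0 − l_1) / l_0 = (1 − 0.99) / 1
     = 0.01 / 1 = 0.01 → 0.010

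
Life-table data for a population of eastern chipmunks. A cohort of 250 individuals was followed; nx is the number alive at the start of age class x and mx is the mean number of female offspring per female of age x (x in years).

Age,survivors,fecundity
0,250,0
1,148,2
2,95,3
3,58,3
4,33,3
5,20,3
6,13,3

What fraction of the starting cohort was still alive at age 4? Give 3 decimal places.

l_4 = n_4/n_0 = 33/250 = 0.132 → 0.132

0.132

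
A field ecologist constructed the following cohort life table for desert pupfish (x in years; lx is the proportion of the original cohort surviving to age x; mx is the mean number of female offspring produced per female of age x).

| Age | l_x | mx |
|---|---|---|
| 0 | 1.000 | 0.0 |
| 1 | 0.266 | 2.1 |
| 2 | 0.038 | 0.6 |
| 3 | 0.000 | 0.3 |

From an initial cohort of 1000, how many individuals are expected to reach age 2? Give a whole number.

Expected survivors = N0 · l_2 = 1000 × 0.038 = 38 → 38

38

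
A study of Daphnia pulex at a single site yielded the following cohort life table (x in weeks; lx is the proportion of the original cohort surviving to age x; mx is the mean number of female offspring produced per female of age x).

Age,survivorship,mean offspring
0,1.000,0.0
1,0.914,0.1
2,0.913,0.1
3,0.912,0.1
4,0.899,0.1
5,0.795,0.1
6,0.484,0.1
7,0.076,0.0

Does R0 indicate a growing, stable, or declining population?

R0 = Σ lx·mx = 0 + 0.0914 + 0.0913 + 0.0912 + 0.0899 + 0.0795 + 0.0484 + 0 = 0.4917
R0 < 1, so the population is declining.

declining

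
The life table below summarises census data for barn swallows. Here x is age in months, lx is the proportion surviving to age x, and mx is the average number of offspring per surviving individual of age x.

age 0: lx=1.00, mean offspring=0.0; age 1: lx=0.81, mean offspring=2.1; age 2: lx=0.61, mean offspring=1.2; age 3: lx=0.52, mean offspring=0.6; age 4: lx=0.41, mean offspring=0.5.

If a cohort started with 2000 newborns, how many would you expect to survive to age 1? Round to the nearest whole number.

Expected survivors = N0 · l_1 = 2000 × 0.81 = 1620 → 1620

1620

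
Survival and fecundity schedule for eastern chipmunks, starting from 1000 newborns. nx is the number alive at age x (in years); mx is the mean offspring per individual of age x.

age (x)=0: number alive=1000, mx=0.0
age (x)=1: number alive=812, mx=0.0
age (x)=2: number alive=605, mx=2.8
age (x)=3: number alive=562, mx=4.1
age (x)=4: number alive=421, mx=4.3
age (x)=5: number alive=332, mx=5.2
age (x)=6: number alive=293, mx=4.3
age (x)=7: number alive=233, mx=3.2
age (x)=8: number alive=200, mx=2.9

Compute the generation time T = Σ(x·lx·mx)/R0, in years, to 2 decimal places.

4.31

lx = nx/n0 = nx/1000: 1, 0.812, 0.605, 0.562, 0.421, 0.332, 0.293, 0.233, 0.2
lx·mx: 0, 0, 1.694, 2.3042, 1.8103, 1.7264, 1.2599, 0.7456, 0.58 → R0 = 10.1204
x·lx·mx: 0, 0, 3.388, 6.9126, 7.2412, 8.632, 7.5594, 5.2192, 4.64 → Σ = 43.5924
T = 43.5924 / 10.1204 = 4.307379… → 4.31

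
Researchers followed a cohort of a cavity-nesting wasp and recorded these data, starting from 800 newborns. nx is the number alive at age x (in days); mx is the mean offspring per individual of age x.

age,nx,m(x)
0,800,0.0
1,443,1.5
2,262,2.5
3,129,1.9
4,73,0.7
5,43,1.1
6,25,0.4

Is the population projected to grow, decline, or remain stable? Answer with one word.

lx = nx/n0 = nx/800: 1, 0.55375, 0.3275, 0.16125, 0.09125, 0.05375, 0.03125
R0 = Σ lx·mx = 0 + 0.830625 + 0.81875 + 0.306375 + 0.063875 + 0.059125 + 0.0125 = 2.09125
R0 > 1, so the population is growing.

growing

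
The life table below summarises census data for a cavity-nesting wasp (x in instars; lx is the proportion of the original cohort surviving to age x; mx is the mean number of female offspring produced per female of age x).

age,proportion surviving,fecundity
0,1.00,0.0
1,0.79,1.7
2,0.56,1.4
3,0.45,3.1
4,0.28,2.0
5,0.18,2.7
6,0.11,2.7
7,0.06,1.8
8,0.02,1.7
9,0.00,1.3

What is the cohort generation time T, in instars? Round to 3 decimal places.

lx·mx: 0, 1.343, 0.784, 1.395, 0.56, 0.486, 0.297, 0.108, 0.034, 0 → R0 = 5.007
x·lx·mx: 0, 1.343, 1.568, 4.185, 2.24, 2.43, 1.782, 0.756, 0.272, 0 → Σ = 14.576
T = 14.576 / 5.007 = 2.911124… → 2.911

2.911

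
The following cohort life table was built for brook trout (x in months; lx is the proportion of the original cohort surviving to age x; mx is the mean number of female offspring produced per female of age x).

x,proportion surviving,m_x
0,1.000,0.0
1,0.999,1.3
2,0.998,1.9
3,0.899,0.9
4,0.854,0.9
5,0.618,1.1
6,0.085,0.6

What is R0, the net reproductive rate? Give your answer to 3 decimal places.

5.503

lx·mx by age: 0, 1.2987, 1.8962, 0.8091, 0.7686, 0.6798, 0.051
R0 = Σ lx·mx = 5.5034 → 5.503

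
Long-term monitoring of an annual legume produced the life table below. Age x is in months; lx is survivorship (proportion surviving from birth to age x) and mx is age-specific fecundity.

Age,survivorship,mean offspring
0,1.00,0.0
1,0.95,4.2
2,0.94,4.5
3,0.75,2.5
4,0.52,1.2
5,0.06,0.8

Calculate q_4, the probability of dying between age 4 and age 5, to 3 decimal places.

0.885

q_4 = (l_4 − l_5) / l_4 = (0.52 − 0.06) / 0.52
     = 0.46 / 0.52 = 0.884615… → 0.885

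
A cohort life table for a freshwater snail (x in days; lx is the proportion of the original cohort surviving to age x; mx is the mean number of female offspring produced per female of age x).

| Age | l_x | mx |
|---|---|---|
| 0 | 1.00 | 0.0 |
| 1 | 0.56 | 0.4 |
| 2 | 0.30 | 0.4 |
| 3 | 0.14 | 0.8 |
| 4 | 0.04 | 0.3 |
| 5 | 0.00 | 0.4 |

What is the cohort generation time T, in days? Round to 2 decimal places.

lx·mx: 0, 0.224, 0.12, 0.112, 0.012, 0 → R0 = 0.468
x·lx·mx: 0, 0.224, 0.24, 0.336, 0.048, 0 → Σ = 0.848
T = 0.848 / 0.468 = 1.811966… → 1.81

1.81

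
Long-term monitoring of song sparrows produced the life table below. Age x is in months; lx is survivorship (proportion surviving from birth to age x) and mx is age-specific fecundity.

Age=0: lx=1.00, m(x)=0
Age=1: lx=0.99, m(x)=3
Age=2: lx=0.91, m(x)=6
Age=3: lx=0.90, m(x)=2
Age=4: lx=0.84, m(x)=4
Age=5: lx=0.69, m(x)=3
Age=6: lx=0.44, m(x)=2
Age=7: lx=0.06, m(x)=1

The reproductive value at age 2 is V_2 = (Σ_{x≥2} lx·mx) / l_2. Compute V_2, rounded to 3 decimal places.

14.978

lx·mx for x ≥ 2: 5.46, 1.8, 3.36, 2.07, 0.88, 0.06 → sum = 13.63
V_2 = 13.63 / l_2 = 13.63 / 0.91 = 14.978022… → 14.978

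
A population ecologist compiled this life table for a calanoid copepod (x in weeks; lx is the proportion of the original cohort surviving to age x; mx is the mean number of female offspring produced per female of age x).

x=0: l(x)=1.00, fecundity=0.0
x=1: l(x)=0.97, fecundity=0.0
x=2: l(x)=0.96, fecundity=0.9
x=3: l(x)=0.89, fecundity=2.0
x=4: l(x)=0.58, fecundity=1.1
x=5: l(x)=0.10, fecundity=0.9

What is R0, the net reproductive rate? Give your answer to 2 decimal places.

lx·mx by age: 0, 0, 0.864, 1.78, 0.638, 0.09
R0 = Σ lx·mx = 3.372 → 3.37

3.37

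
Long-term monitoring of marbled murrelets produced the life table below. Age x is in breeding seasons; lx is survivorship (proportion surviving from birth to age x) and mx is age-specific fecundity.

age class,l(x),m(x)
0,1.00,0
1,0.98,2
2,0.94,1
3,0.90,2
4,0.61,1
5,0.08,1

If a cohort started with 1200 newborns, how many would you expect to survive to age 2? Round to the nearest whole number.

Expected survivors = N0 · l_2 = 1200 × 0.94 = 1128 → 1128

1128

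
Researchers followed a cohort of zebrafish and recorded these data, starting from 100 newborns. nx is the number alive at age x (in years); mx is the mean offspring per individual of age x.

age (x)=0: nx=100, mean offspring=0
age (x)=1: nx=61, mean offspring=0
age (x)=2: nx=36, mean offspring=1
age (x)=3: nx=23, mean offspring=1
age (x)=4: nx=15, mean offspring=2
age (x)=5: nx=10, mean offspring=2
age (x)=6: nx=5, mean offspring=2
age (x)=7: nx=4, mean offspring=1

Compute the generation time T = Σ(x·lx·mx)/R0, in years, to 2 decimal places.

lx = nx/n0 = nx/100: 1, 0.61, 0.36, 0.23, 0.15, 0.1, 0.05, 0.04
lx·mx: 0, 0, 0.36, 0.23, 0.3, 0.2, 0.1, 0.04 → R0 = 1.23
x·lx·mx: 0, 0, 0.72, 0.69, 1.2, 1, 0.6, 0.28 → Σ = 4.49
T = 4.49 / 1.23 = 3.650407… → 3.65

3.65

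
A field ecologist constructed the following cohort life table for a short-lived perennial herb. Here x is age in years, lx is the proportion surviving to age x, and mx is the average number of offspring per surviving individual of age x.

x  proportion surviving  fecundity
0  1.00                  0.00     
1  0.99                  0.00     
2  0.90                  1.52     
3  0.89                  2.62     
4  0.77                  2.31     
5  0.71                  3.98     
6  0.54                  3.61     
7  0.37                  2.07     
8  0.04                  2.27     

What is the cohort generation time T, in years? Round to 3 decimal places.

lx·mx: 0, 0, 1.368, 2.3318, 1.7787, 2.8258, 1.9494, 0.7659, 0.0908 → R0 = 11.1104
x·lx·mx: 0, 0, 2.736, 6.9954, 7.1148, 14.129, 11.6964, 5.3613, 0.7264 → Σ = 48.7593
T = 48.7593 / 11.1104 = 4.388618… → 4.389

4.389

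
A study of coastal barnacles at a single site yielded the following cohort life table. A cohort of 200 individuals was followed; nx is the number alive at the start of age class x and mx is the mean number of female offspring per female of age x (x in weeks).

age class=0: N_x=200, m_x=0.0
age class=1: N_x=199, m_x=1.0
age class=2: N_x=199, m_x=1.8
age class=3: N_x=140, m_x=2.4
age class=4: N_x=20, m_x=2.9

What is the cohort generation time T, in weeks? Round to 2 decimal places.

2.27

lx = nx/n0 = nx/200: 1, 0.995, 0.995, 0.7, 0.1
lx·mx: 0, 0.995, 1.791, 1.68, 0.29 → R0 = 4.756
x·lx·mx: 0, 0.995, 3.582, 5.04, 1.16 → Σ = 10.777
T = 10.777 / 4.756 = 2.26598… → 2.27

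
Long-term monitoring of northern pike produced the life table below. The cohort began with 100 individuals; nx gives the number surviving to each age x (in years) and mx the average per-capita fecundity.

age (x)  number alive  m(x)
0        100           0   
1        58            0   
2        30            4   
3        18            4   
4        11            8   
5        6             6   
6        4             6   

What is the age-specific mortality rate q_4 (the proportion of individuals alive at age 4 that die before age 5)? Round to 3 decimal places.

lx = nx/n0 = nx/100: 1, 0.58, 0.3, 0.18, 0.11, 0.06, 0.04
q_4 = (l_4 − l_5) / l_4 = (0.11 − 0.06) / 0.11
     = 0.05 / 0.11 = 0.454545… → 0.455

0.455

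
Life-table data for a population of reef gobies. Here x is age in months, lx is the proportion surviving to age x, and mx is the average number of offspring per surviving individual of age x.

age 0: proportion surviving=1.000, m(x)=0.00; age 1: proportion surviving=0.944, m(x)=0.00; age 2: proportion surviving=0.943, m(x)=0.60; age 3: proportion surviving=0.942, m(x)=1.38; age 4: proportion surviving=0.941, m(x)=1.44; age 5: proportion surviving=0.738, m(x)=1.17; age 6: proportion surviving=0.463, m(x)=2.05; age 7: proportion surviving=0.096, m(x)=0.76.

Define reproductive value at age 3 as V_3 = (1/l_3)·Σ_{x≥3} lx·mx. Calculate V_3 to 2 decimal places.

lx·mx for x ≥ 3: 1.29996, 1.35504, 0.86346, 0.94915, 0.07296 → sum = 4.54057
V_3 = 4.54057 / l_3 = 4.54057 / 0.942 = 4.820138… → 4.82

4.82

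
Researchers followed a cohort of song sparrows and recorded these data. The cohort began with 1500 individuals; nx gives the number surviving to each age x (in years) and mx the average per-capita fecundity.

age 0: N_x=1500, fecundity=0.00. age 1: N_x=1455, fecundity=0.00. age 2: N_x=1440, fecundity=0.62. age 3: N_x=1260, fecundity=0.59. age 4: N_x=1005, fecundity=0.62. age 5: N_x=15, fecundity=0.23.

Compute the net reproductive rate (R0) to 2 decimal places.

1.51

lx = nx/n0 = nx/1500: 1, 0.97, 0.96, 0.84, 0.67, 0.01
lx·mx by age: 0, 0, 0.5952, 0.4956, 0.4154, 0.0023
R0 = Σ lx·mx = 1.5085 → 1.51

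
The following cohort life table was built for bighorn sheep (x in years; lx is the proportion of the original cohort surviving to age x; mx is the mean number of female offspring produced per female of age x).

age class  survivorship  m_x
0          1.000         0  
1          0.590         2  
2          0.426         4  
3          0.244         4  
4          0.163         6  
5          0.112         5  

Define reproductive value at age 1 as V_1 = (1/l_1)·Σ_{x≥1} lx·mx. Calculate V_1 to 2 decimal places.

9.15

lx·mx for x ≥ 1: 1.18, 1.704, 0.976, 0.978, 0.56 → sum = 5.398
V_1 = 5.398 / l_1 = 5.398 / 0.59 = 9.149153… → 9.15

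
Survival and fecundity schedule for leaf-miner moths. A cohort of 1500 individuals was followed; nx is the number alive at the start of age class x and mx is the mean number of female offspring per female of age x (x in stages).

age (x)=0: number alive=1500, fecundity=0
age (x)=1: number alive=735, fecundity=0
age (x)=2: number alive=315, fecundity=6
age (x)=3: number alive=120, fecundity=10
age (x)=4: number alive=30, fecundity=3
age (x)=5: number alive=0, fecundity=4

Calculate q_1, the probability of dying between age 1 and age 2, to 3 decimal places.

0.571

lx = nx/n0 = nx/1500: 1, 0.49, 0.21, 0.08, 0.02, 0
q_1 = (l_1 − l_2) / l_1 = (0.49 − 0.21) / 0.49
     = 0.28 / 0.49 = 0.571429… → 0.571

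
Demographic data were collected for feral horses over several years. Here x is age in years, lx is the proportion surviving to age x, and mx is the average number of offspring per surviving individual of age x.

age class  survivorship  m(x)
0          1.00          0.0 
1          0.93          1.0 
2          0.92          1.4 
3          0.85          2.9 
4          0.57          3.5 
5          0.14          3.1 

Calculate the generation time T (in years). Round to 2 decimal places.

lx·mx: 0, 0.93, 1.288, 2.465, 1.995, 0.434 → R0 = 7.112
x·lx·mx: 0, 0.93, 2.576, 7.395, 7.98, 2.17 → Σ = 21.051
T = 21.051 / 7.112 = 2.959927… → 2.96

2.96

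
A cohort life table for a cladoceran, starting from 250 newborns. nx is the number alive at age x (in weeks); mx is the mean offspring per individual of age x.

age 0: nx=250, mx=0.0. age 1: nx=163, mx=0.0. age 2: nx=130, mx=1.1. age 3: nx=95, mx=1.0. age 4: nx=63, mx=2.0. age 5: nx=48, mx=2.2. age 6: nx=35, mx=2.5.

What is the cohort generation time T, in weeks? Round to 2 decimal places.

lx = nx/n0 = nx/250: 1, 0.652, 0.52, 0.38, 0.252, 0.192, 0.14
lx·mx: 0, 0, 0.572, 0.38, 0.504, 0.4224, 0.35 → R0 = 2.2284
x·lx·mx: 0, 0, 1.144, 1.14, 2.016, 2.112, 2.1 → Σ = 8.512
T = 8.512 / 2.2284 = 3.819781… → 3.82

3.82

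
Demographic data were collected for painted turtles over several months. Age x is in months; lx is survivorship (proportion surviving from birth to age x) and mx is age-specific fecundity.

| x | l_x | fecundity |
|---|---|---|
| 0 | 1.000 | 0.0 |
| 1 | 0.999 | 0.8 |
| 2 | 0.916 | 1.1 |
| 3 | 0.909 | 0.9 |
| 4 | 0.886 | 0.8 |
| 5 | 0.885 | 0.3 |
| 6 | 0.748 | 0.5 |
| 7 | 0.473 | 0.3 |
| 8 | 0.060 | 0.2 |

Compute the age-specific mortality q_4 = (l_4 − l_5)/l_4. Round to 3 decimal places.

q_4 = (l_4 − l_5) / l_4 = (0.886 − 0.885) / 0.886
     = 0.001 / 0.886 = 0.001129… → 0.001

0.001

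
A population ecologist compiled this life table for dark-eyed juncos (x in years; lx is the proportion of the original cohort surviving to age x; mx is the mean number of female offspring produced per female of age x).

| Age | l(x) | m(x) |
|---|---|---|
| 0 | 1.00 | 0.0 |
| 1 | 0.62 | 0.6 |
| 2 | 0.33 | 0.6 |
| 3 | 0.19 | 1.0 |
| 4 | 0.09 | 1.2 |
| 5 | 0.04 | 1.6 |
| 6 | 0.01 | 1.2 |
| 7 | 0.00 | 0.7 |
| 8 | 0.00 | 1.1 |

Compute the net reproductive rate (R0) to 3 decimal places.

lx·mx by age: 0, 0.372, 0.198, 0.19, 0.108, 0.064, 0.012, 0, 0
R0 = Σ lx·mx = 0.944 → 0.944

0.944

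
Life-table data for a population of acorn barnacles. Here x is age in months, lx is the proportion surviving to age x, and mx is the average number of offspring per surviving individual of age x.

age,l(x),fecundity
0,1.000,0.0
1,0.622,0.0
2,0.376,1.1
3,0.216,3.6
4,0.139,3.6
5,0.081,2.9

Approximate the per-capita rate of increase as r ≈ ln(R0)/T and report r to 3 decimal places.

R0 = Σ lx·mx = 0 + 0 + 0.4136 + 0.7776 + 0.5004 + 0.2349 = 1.9265
Σ x·lx·mx = 6.3361; T = 6.3361/1.9265 = 3.28892…
r ≈ ln(R0)/T = ln(1.9265)/3.28892… = 0.19937… → 0.199

0.199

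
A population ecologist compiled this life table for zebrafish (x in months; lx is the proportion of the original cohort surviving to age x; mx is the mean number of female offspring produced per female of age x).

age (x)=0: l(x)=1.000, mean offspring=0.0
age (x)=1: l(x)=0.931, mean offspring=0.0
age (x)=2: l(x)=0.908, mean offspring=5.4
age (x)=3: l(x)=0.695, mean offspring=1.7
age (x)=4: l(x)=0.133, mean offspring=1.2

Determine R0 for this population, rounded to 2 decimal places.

6.24

lx·mx by age: 0, 0, 4.9032, 1.1815, 0.1596
R0 = Σ lx·mx = 6.2443 → 6.24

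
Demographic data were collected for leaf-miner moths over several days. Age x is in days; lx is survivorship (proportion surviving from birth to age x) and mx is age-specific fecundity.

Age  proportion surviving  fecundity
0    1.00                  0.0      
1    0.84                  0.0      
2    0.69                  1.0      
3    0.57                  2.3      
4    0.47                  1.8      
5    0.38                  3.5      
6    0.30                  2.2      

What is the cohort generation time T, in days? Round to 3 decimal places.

lx·mx: 0, 0, 0.69, 1.311, 0.846, 1.33, 0.66 → R0 = 4.837
x·lx·mx: 0, 0, 1.38, 3.933, 3.384, 6.65, 3.96 → Σ = 19.307
T = 19.307 / 4.837 = 3.991524… → 3.992

3.992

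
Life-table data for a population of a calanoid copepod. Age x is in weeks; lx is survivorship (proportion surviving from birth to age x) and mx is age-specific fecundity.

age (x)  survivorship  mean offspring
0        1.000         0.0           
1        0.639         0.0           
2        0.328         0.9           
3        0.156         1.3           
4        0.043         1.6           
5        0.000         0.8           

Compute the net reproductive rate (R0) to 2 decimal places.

lx·mx by age: 0, 0, 0.2952, 0.2028, 0.0688, 0
R0 = Σ lx·mx = 0.5668 → 0.57

0.57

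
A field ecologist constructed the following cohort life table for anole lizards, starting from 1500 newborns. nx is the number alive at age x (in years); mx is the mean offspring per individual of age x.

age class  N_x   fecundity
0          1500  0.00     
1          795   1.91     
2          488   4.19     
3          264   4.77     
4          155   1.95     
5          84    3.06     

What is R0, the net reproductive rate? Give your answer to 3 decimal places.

lx = nx/n0 = nx/1500: 1, 0.53, 0.32533…, 0.176, 0.10333…, 0.056
lx·mx by age: 0, 1.0123, 1.363147…, 0.83952, 0.2015…, 0.17136
R0 = Σ lx·mx = 3.587827… → 3.588

3.588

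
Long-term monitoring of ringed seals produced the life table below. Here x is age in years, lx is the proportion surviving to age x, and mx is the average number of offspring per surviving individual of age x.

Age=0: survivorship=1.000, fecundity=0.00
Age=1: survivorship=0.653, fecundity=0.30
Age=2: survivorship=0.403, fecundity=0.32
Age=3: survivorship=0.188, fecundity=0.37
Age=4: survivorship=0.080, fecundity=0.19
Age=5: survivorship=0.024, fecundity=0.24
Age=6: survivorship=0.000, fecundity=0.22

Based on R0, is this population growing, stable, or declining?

R0 = Σ lx·mx = 0 + 0.1959 + 0.12896 + 0.06956 + 0.0152 + 0.00576 + 0 = 0.41538
R0 < 1, so the population is declining.

declining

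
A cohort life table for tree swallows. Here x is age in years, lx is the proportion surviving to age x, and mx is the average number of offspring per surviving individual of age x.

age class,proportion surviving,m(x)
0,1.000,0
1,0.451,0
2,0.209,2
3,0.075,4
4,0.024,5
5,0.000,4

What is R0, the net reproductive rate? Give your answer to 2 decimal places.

lx·mx by age: 0, 0, 0.418, 0.3, 0.12, 0
R0 = Σ lx·mx = 0.838 → 0.84

0.84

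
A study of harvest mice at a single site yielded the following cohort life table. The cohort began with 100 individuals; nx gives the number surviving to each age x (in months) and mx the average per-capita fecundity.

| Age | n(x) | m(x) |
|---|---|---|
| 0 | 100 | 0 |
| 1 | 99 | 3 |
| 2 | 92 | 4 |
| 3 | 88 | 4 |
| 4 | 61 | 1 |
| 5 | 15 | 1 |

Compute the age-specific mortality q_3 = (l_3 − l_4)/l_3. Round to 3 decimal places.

lx = nx/n0 = nx/100: 1, 0.99, 0.92, 0.88, 0.61, 0.15
q_3 = (l_3 − l_4) / l_3 = (0.88 − 0.61) / 0.88
     = 0.27 / 0.88 = 0.306818… → 0.307

0.307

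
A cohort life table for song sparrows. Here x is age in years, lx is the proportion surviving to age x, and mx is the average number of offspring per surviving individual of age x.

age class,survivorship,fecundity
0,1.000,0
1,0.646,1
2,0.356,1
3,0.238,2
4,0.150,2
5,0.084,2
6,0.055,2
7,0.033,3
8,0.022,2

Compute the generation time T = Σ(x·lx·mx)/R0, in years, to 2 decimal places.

2.97

lx·mx: 0, 0.646, 0.356, 0.476, 0.3, 0.168, 0.11, 0.099, 0.044 → R0 = 2.199
x·lx·mx: 0, 0.646, 0.712, 1.428, 1.2, 0.84, 0.66, 0.693, 0.352 → Σ = 6.531
T = 6.531 / 2.199 = 2.969986… → 2.97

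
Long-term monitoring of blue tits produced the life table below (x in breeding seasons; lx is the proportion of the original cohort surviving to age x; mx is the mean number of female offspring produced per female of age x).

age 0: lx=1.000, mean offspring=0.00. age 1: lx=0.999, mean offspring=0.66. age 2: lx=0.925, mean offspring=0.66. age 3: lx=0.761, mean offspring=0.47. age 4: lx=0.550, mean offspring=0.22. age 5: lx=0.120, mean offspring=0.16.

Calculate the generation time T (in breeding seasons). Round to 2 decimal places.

lx·mx: 0, 0.65934, 0.6105, 0.35767, 0.121, 0.0192 → R0 = 1.76771
x·lx·mx: 0, 0.65934, 1.221, 1.07301, 0.484, 0.096 → Σ = 3.53335
T = 3.53335 / 1.76771 = 1.998829… → 2.00

2.00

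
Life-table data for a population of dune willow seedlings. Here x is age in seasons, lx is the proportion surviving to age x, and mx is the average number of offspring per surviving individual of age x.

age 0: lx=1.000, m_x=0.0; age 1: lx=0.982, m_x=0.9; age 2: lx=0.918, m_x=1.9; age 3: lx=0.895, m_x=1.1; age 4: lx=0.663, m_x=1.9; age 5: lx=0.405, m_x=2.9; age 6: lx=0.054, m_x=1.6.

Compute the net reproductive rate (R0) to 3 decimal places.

6.133

lx·mx by age: 0, 0.8838, 1.7442, 0.9845, 1.2597, 1.1745, 0.0864
R0 = Σ lx·mx = 6.1331 → 6.133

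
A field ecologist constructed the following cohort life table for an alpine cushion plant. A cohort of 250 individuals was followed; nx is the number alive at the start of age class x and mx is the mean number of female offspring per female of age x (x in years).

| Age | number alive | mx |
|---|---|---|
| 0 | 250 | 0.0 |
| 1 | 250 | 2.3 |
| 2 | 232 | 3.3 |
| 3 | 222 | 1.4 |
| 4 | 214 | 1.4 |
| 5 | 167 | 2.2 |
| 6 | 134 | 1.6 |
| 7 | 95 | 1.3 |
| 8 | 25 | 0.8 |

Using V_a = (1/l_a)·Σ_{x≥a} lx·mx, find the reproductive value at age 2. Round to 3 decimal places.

lx = nx/n0 = nx/250: 1, 1, 0.928, 0.888, 0.856, 0.668, 0.536, 0.38, 0.1
lx·mx for x ≥ 2: 3.0624, 1.2432, 1.1984, 1.4696, 0.8576, 0.494, 0.08 → sum = 8.4052
V_2 = 8.4052 / l_2 = 8.4052 / 0.928 = 9.057328… → 9.057

9.057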